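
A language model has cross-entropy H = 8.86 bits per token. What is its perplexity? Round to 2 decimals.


Perplexity formula: PP = 2^H
H = 8.86
PP = 2^8.86
Decompose: 2^8.86 = 2^8 * 2^0.86
2^8 = 256, 2^0.86 ~ 1.8150383
PP ~ 256 * 1.8150383 = 464.6498048
Rounded to 2 decimals: 464.65

464.65


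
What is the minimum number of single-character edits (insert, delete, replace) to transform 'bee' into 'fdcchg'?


Building DP table for s1='bee' (len 3) and s2='fdcchg' (len 6):
       f  d  c  c  h  g
    0  1  2  3  4  5  6
  b 1  1  2  3  4  5  6
  e 2  2  2  3  4  5  6
  e 3  3  3  3  4  5  6
Edit distance = dp[3][6] = 6

6


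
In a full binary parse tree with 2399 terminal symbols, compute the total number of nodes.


Leaf nodes (terminals): 2399
Internal nodes = n - 1 = 2399 - 1 = 2398
Total = leaves + internal = 2399 + 2398 = 4797

4797


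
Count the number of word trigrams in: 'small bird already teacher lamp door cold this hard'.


Word trigrams from [9] words:
  Trigram 1: (small bird already)
  Trigram 2: (bird already teacher)
  Trigram 3: (already teacher lamp)
  Trigram 4: (teacher lamp door)
  Trigram 5: (lamp door cold)
  Trigram 6: (door cold this)
  Trigram 7: (cold this hard)
Total word trigrams: 9 - 2 = 7

7


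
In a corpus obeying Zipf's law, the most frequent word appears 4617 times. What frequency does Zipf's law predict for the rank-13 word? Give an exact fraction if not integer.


Zipf's law: freq(rank) = f1 / rank
f1 = 4617, rank = 13
freq = 4617 / 13
GCD(4617, 13) = 1
Simplified: 4617/13

4617/13


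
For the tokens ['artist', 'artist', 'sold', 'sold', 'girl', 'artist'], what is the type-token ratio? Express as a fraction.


Tokens: 6
Unique types: ('artist', 'girl', 'sold') = 3
TTR = 3/6
Simplify: divide both by 3 -> 1/2
TTR = 1/2

1/2


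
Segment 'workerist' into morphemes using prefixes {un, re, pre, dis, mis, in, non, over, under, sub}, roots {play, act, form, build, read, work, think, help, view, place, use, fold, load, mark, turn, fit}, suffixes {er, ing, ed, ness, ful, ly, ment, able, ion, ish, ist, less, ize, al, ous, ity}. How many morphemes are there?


Segmenting 'workerist' against the inventory:
  'work' -> root (morpheme 1)
  'er' -> suffix (morpheme 2)
  'ist' -> suffix (morpheme 3)
Total morphemes: 3

3


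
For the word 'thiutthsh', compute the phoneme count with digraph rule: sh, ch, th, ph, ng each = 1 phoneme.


Parsing 'thiutthsh' greedily, digraphs first:
  'th' -> digraph (1 consonant phoneme) (phonemes so far: 1)
  'i' -> vowel phoneme (phonemes so far: 2)
  'u' -> vowel phoneme (phonemes so far: 3)
  't' -> consonant phoneme (phonemes so far: 4)
  'th' -> digraph (1 consonant phoneme) (phonemes so far: 5)
  'sh' -> digraph (1 consonant phoneme) (phonemes so far: 6)
Total phonemes: 6

6


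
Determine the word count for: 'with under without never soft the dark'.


Counting words by splitting on spaces:
  Word 1: 'with'
  Word 2: 'under'
  Word 3: 'without'
  Word 4: 'never'
  Word 5: 'soft'
  Word 6: 'the'
  Word 7: 'dark'
Total words: 7

7


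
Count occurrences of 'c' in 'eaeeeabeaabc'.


Scanning 'eaeeeabeaabc' for 'c':
  Position 11: 'c' -> MATCH (count: 1)
Total occurrences of 'c': 1

1


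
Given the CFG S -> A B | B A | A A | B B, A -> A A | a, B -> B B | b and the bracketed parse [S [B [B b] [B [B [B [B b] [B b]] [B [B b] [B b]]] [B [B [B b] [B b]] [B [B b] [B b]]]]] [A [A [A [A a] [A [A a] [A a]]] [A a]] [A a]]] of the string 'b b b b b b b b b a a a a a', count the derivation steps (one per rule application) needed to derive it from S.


Every bracketed nonterminal node [X ...] in the tree is produced by exactly one rule application.
Reading the tree off as a leftmost derivation:
  Step 1: S  =>  B A   (applied S -> B A)
  Step 2: B A  =>  B B A   (applied B -> B B)
  Step 3: B B A  =>  b B A   (applied B -> b)
  Step 4: b B A  =>  b B B A   (applied B -> B B)
  Step 5: b B B A  =>  b B B B A   (applied B -> B B)
  Step 6: b B B B A  =>  b B B B B A   (applied B -> B B)
  Step 7: b B B B B A  =>  b b B B B A   (applied B -> b)
  Step 8: b b B B B A  =>  b b b B B A   (applied B -> b)
  Step 9: b b b B B A  =>  b b b B B B A   (applied B -> B B)
  Step 10: b b b B B B A  =>  b b b b B B A   (applied B -> b)
  Step 11: b b b b B B A  =>  b b b b b B A   (applied B -> b)
  Step 12: b b b b b B A  =>  b b b b b B B A   (applied B -> B B)
  Step 13: b b b b b B B A  =>  b b b b b B B B A   (applied B -> B B)
  Step 14: b b b b b B B B A  =>  b b b b b b B B A   (applied B -> b)
  Step 15: b b b b b b B B A  =>  b b b b b b b B A   (applied B -> b)
  Step 16: b b b b b b b B A  =>  b b b b b b b B B A   (applied B -> B B)
  Step 17: b b b b b b b B B A  =>  b b b b b b b b B A   (applied B -> b)
  Step 18: b b b b b b b b B A  =>  b b b b b b b b b A   (applied B -> b)
  Step 19: b b b b b b b b b A  =>  b b b b b b b b b A A   (applied A -> A A)
  Step 20: b b b b b b b b b A A  =>  b b b b b b b b b A A A   (applied A -> A A)
  Step 21: b b b b b b b b b A A A  =>  b b b b b b b b b A A A A   (applied A -> A A)
  Step 22: b b b b b b b b b A A A A  =>  b b b b b b b b b a A A A   (applied A -> a)
  Step 23: b b b b b b b b b a A A A  =>  b b b b b b b b b a A A A A   (applied A -> A A)
  Step 24: b b b b b b b b b a A A A A  =>  b b b b b b b b b a a A A A   (applied A -> a)
  Step 25: b b b b b b b b b a a A A A  =>  b b b b b b b b b a a a A A   (applied A -> a)
  Step 26: b b b b b b b b b a a a A A  =>  b b b b b b b b b a a a a A   (applied A -> a)
  Step 27: b b b b b b b b b a a a a A  =>  b b b b b b b b b a a a a a   (applied A -> a)
Final yield: b b b b b b b b b a a a a a
Total rewrite steps: 27

27


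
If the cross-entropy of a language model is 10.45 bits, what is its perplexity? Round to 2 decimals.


Perplexity formula: PP = 2^H
H = 10.45
PP = 2^10.45
Decompose: 2^10.45 = 2^10 * 2^0.45
2^10 = 1024, 2^0.45 ~ 1.3660403
PP ~ 1024 * 1.3660403 = 1398.8252672
Rounded to 2 decimals: 1398.83

1398.83


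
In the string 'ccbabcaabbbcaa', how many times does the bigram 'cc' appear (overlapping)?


Scanning 'ccbabcaabbbcaa' for bigram 'cc':
  Position 0: 'cc' -> MATCH
  Position 1: 'cb' -> no
  Position 2: 'ba' -> no
  Position 3: 'ab' -> no
  Position 4: 'bc' -> no
  Position 5: 'ca' -> no
  Position 6: 'aa' -> no
  Position 7: 'ab' -> no
  Position 8: 'bb' -> no
  Position 9: 'bb' -> no
  Position 10: 'bc' -> no
  Position 11: 'ca' -> no
  Position 12: 'aa' -> no
Total matches: 1

1


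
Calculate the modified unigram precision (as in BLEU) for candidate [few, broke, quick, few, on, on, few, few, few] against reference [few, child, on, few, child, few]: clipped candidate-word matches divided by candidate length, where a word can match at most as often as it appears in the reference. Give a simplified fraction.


Reference word counts: {'child': 2, 'few': 3, 'on': 1}
Checking each candidate word (with clipping):
  'few' -> in reference (ref count 3, used 1/3) -> match (matches: 1)
  'broke' -> not in reference -> no match (matches: 1)
  'quick' -> not in reference -> no match (matches: 1)
  'few' -> in reference (ref count 3, used 2/3) -> match (matches: 2)
  'on' -> in reference (ref count 1, used 1/1) -> match (matches: 3)
  'on' -> ref count 1 already used up (1/1) -> clipped, no match (matches: 3)
  'few' -> in reference (ref count 3, used 3/3) -> match (matches: 4)
  'few' -> ref count 3 already used up (3/3) -> clipped, no match (matches: 4)
  'few' -> ref count 3 already used up (3/3) -> clipped, no match (matches: 4)
Clipped matches: 4, Candidate length: 9
Precision = 4/9

4/9


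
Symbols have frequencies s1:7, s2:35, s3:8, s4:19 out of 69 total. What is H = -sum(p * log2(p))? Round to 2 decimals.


Computing entropy H = -sum(p_i * log2(p_i)):
  s1: p = 7/69 = 0.1014, -p*log2(p) = 0.3349
  s2: p = 35/69 = 0.5072, -p*log2(p) = 0.4967
  s3: p = 8/69 = 0.1159, -p*log2(p) = 0.3604
  s4: p = 19/69 = 0.2754, -p*log2(p) = 0.5123
H = sum of terms = 1.7043
Rounded to 2 decimals: 1.70

1.70


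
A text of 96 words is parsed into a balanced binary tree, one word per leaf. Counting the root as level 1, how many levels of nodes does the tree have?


In a balanced binary tree with n leaves the deepest leaf is ceil(log2(n)) edges below the root,
so counting node levels inclusive of root and leaves gives ceil(log2(n)) + 1 levels.
log2(96) = 6.5850
ceil(6.5850) = 7
levels = 7 + 1 = 8

8


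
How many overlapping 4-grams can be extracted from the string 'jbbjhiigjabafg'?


String 'jbbjhiigjabafg' has length L = 14.
Number of overlapping n-grams = L - n + 1
Substituting: 14 - 4 + 1 = 11

11


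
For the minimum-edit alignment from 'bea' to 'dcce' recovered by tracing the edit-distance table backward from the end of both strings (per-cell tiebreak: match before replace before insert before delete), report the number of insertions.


Edit distance = 4. Backtracking from cell (3, 4) with preference match > replace > insert > delete,
then listing the resulting alignment 'bea' -> 'dcce' left to right:
  Step 1: insert 'd' [insertion #1]
  Step 2: replace b->c
  Step 3: replace e->c
  Step 4: replace a->e
Total insertions: 1

1


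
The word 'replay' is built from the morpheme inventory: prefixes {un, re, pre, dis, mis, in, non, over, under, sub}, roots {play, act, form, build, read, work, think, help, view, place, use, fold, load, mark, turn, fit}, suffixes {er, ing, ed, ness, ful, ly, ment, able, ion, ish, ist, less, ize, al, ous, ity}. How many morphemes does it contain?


Segmenting 'replay' against the inventory:
  're' -> prefix (morpheme 1)
  'play' -> root (morpheme 2)
Total morphemes: 2

2


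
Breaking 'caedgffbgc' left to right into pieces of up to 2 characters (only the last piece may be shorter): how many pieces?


'caedgffbgc' has 10 characters.
Chunking with max size 2:
  Chunk 1: 'ca' (positions 0-1)
  Chunk 2: 'ed' (positions 2-3)
  Chunk 3: 'gf' (positions 4-5)
  Chunk 4: 'fb' (positions 6-7)
  Chunk 5: 'gc' (positions 8-9)
Total chunks: ceil(10 / 2) = 5

5


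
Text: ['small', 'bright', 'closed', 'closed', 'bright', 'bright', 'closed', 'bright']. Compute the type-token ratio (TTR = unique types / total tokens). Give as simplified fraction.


Tokens: 8
Unique types: ('bright', 'closed', 'small') = 3
TTR = 3/8
Already in lowest terms.

3/8


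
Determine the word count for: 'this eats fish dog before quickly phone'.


Counting words by splitting on spaces:
  Word 1: 'this'
  Word 2: 'eats'
  Word 3: 'fish'
  Word 4: 'dog'
  Word 5: 'before'
  Word 6: 'quickly'
  Word 7: 'phone'
Total words: 7

7


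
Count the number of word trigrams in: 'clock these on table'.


Word trigrams from [4] words:
  Trigram 1: (clock these on)
  Trigram 2: (these on table)
Total word trigrams: 4 - 2 = 2

2


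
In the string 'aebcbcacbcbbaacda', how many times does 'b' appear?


Scanning 'aebcbcacbcbbaacda' for 'b':
  Position 2: 'b' -> MATCH (count: 1)
  Position 4: 'b' -> MATCH (count: 2)
  Position 8: 'b' -> MATCH (count: 3)
  Position 10: 'b' -> MATCH (count: 4)
  Position 11: 'b' -> MATCH (count: 5)
Total occurrences of 'b': 5

5


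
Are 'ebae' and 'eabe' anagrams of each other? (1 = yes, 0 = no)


Sort characters of 'ebae': 'abee'
Sort characters of 'eabe': 'abee'
Sorted forms match -> they ARE anagrams
Result: 1

1


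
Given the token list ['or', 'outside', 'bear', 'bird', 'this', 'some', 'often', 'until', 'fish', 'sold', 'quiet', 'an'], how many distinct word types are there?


Listing all tokens and tracking unique types:
  Token 1: 'or' -> NEW (unique so far: 1)
  Token 2: 'outside' -> NEW (unique so far: 2)
  Token 3: 'bear' -> NEW (unique so far: 3)
  Token 4: 'bird' -> NEW (unique so far: 4)
  Token 5: 'this' -> NEW (unique so far: 5)
  Token 6: 'some' -> NEW (unique so far: 6)
  Token 7: 'often' -> NEW (unique so far: 7)
  Token 8: 'until' -> NEW (unique so far: 8)
  Token 9: 'fish' -> NEW (unique so far: 9)
  Token 10: 'sold' -> NEW (unique so far: 10)
  Token 11: 'quiet' -> NEW (unique so far: 11)
  Token 12: 'an' -> NEW (unique so far: 12)
Unique types: ('an', 'bear', 'bird', 'fish', 'often', 'or', 'outside', 'quiet', 'sold', 'some', 'this', 'until')
Vocabulary size: 12

12


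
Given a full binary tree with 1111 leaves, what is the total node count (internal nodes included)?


Leaf nodes (terminals): 1111
Internal nodes = n - 1 = 1111 - 1 = 1110
Total = leaves + internal = 1111 + 1110 = 2221

2221


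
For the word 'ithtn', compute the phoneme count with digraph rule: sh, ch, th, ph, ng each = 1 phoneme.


Parsing 'ithtn' greedily, digraphs first:
  'i' -> vowel phoneme (phonemes so far: 1)
  'th' -> digraph (1 consonant phoneme) (phonemes so far: 2)
  't' -> consonant phoneme (phonemes so far: 3)
  'n' -> consonant phoneme (phonemes so far: 4)
Total phonemes: 4

4


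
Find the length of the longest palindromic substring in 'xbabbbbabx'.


Scanning 'xbabbbbabx' for palindromic substrings.
Substring at positions 0-9: 'xbabbbbabx'.
Check: reverse('xbabbbbabx') = 'xbabbbbabx' -> palindrome confirmed.
No longer palindromic substring exists; longest length = 10

10


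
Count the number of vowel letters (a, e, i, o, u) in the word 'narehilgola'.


Scanning each character of 'narehilgola':
  Position 1: 'n' -> consonant (running count: 0)
  Position 2: 'a' -> vowel (running count: 1)
  Position 3: 'r' -> consonant (running count: 1)
  Position 4: 'e' -> vowel (running count: 2)
  Position 5: 'h' -> consonant (running count: 2)
  Position 6: 'i' -> vowel (running count: 3)
  Position 7: 'l' -> consonant (running count: 3)
  Position 8: 'g' -> consonant (running count: 3)
  Position 9: 'o' -> vowel (running count: 4)
  Position 10: 'l' -> consonant (running count: 4)
  Position 11: 'a' -> vowel (running count: 5)
Total vowels: 5

5


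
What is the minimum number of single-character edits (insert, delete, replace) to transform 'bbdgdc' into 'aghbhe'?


Building DP table for s1='bbdgdc' (len 6) and s2='aghbhe' (len 6):
       a  g  h  b  h  e
    0  1  2  3  4  5  6
  b 1  1  2  3  3  4  5
  b 2  2  2  3  3  4  5
  d 3  3  3  3  4  4  5
  g 4  4  3  4  4  5  5
  d 5  5  4  4  5  5  6
  c 6  6  5  5  5  6  6
Edit distance = dp[6][6] = 6

6


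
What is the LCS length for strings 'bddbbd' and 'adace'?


DP table for LCS of 'bddbbd' and 'adace':
       a  d  a  c  e
    0  0  0  0  0  0
  b 0  0  0  0  0  0
  d 0  0  1  1  1  1
  d 0  0  1  1  1  1
  b 0  0  1  1  1  1
  b 0  0  1  1  1  1
  d 0  0  1  1  1  1
LCS: 'd'
LCS length = 1

1


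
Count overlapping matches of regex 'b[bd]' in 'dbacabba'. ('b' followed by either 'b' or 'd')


Pattern: b[bd] means 'b' followed by either 'b' or 'd'.
Scanning 'dbacabba' position-by-position:
  Pos 0: window 'db' -> no
  Pos 1: window 'ba' -> no
  Pos 2: window 'ac' -> no
  Pos 3: window 'ca' -> no
  Pos 4: window 'ab' -> no
  Pos 5: window 'bb' -> MATCH
  Pos 6: window 'ba' -> no
  Pos 7: window 'a' -> no
Total matches: 1

1


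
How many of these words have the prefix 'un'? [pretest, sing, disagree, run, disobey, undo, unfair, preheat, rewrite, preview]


Checking each word for prefix 'un':
  'pretest' -> no (count: 0)
  'sing' -> no (count: 0)
  'disagree' -> no (count: 0)
  'run' -> no (count: 0)
  'disobey' -> no (count: 0)
  'undo' -> YES, starts with 'un' (count: 1)
  'unfair' -> YES, starts with 'un' (count: 2)
  'preheat' -> no (count: 2)
  'rewrite' -> no (count: 2)
  'preview' -> no (count: 2)
Total with prefix 'un': 2

2


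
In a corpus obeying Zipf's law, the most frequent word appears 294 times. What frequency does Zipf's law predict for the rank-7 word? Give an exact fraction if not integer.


Zipf's law: freq(rank) = f1 / rank
f1 = 294, rank = 7
freq = 294 / 7
= 42

42


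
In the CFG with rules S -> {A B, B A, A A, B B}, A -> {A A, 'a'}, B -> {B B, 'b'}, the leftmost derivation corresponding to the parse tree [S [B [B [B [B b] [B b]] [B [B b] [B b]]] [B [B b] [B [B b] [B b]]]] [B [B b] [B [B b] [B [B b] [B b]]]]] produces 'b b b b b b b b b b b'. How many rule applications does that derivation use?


Every bracketed nonterminal node [X ...] in the tree is produced by exactly one rule application.
Reading the tree off as a leftmost derivation:
  Step 1: S  =>  B B   (applied S -> B B)
  Step 2: B B  =>  B B B   (applied B -> B B)
  Step 3: B B B  =>  B B B B   (applied B -> B B)
  Step 4: B B B B  =>  B B B B B   (applied B -> B B)
  Step 5: B B B B B  =>  b B B B B   (applied B -> b)
  Step 6: b B B B B  =>  b b B B B   (applied B -> b)
  Step 7: b b B B B  =>  b b B B B B   (applied B -> B B)
  Step 8: b b B B B B  =>  b b b B B B   (applied B -> b)
  Step 9: b b b B B B  =>  b b b b B B   (applied B -> b)
  Step 10: b b b b B B  =>  b b b b B B B   (applied B -> B B)
  Step 11: b b b b B B B  =>  b b b b b B B   (applied B -> b)
  Step 12: b b b b b B B  =>  b b b b b B B B   (applied B -> B B)
  Step 13: b b b b b B B B  =>  b b b b b b B B   (applied B -> b)
  Step 14: b b b b b b B B  =>  b b b b b b b B   (applied B -> b)
  Step 15: b b b b b b b B  =>  b b b b b b b B B   (applied B -> B B)
  Step 16: b b b b b b b B B  =>  b b b b b b b b B   (applied B -> b)
  Step 17: b b b b b b b b B  =>  b b b b b b b b B B   (applied B -> B B)
  Step 18: b b b b b b b b B B  =>  b b b b b b b b b B   (applied B -> b)
  Step 19: b b b b b b b b b B  =>  b b b b b b b b b B B   (applied B -> B B)
  Step 20: b b b b b b b b b B B  =>  b b b b b b b b b b B   (applied B -> b)
  Step 21: b b b b b b b b b b B  =>  b b b b b b b b b b b   (applied B -> b)
Final yield: b b b b b b b b b b b
Total rewrite steps: 21

21


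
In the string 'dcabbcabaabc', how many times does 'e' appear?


Scanning 'dcabbcabaabc' for 'e':
  No matches found.
Total occurrences of 'e': 0

0


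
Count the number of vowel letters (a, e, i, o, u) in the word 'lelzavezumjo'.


Scanning each character of 'lelzavezumjo':
  Position 1: 'l' -> consonant (running count: 0)
  Position 2: 'e' -> vowel (running count: 1)
  Position 3: 'l' -> consonant (running count: 1)
  Position 4: 'z' -> consonant (running count: 1)
  Position 5: 'a' -> vowel (running count: 2)
  Position 6: 'v' -> consonant (running count: 2)
  Position 7: 'e' -> vowel (running count: 3)
  Position 8: 'z' -> consonant (running count: 3)
  Position 9: 'u' -> vowel (running count: 4)
  Position 10: 'm' -> consonant (running count: 4)
  Position 11: 'j' -> consonant (running count: 4)
  Position 12: 'o' -> vowel (running count: 5)
Total vowels: 5

5


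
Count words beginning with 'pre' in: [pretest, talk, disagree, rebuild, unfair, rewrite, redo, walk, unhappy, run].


Checking each word for prefix 'pre':
  'pretest' -> YES, starts with 'pre' (count: 1)
  'talk' -> no (count: 1)
  'disagree' -> no (count: 1)
  'rebuild' -> no (count: 1)
  'unfair' -> no (count: 1)
  'rewrite' -> no (count: 1)
  'redo' -> no (count: 1)
  'walk' -> no (count: 1)
  'unhappy' -> no (count: 1)
  'run' -> no (count: 1)
Total with prefix 'pre': 1

1


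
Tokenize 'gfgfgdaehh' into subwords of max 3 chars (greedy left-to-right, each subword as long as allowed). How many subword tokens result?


'gfgfgdaehh' has 10 characters.
Chunking with max size 3:
  Chunk 1: 'gfg' (positions 0-2)
  Chunk 2: 'fgd' (positions 3-5)
  Chunk 3: 'aeh' (positions 6-8)
  Chunk 4: 'h' (positions 9-9)
Total chunks: ceil(10 / 3) = 4

4


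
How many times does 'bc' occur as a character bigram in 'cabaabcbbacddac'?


Scanning 'cabaabcbbacddac' for bigram 'bc':
  Position 0: 'ca' -> no
  Position 1: 'ab' -> no
  Position 2: 'ba' -> no
  Position 3: 'aa' -> no
  Position 4: 'ab' -> no
  Position 5: 'bc' -> MATCH
  Position 6: 'cb' -> no
  Position 7: 'bb' -> no
  Position 8: 'ba' -> no
  Position 9: 'ac' -> no
  Position 10: 'cd' -> no
  Position 11: 'dd' -> no
  Position 12: 'da' -> no
  Position 13: 'ac' -> no
Total matches: 1

1


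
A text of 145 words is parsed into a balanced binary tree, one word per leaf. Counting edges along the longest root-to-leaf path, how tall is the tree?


In a balanced binary tree with n leaves the deepest leaf is ceil(log2(n)) edges below the root.
log2(145) = 7.1799
ceil(7.1799) = 8
height (edges) = 8

8


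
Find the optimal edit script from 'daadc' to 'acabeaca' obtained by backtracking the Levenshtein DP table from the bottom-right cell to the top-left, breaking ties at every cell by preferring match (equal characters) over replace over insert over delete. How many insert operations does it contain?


Edit distance = 6. Backtracking from cell (5, 8) with preference match > replace > insert > delete,
then listing the resulting alignment 'daadc' -> 'acabeaca' left to right:
  Step 1: insert 'a' [insertion #1]
  Step 2: replace d->c
  Step 3: keep 'a'
  Step 4: insert 'b' [insertion #2]
  Step 5: insert 'e' [insertion #3]
  Step 6: keep 'a'
  Step 7: replace d->c
  Step 8: replace c->a
Total insertions: 3

3


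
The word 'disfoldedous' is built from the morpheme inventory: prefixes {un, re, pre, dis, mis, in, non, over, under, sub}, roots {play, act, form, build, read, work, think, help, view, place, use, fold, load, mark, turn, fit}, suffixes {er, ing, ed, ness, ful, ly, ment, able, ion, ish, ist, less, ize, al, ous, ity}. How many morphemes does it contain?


Segmenting 'disfoldedous' against the inventory:
  'dis' -> prefix (morpheme 1)
  'fold' -> root (morpheme 2)
  'ed' -> suffix (morpheme 3)
  'ous' -> suffix (morpheme 4)
Total morphemes: 4

4


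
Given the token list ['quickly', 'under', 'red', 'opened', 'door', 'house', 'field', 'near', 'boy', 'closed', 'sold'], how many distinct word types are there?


Listing all tokens and tracking unique types:
  Token 1: 'quickly' -> NEW (unique so far: 1)
  Token 2: 'under' -> NEW (unique so far: 2)
  Token 3: 'red' -> NEW (unique so far: 3)
  Token 4: 'opened' -> NEW (unique so far: 4)
  Token 5: 'door' -> NEW (unique so far: 5)
  Token 6: 'house' -> NEW (unique so far: 6)
  Token 7: 'field' -> NEW (unique so far: 7)
  Token 8: 'near' -> NEW (unique so far: 8)
  Token 9: 'boy' -> NEW (unique so far: 9)
  Token 10: 'closed' -> NEW (unique so far: 10)
  Token 11: 'sold' -> NEW (unique so far: 11)
Unique types: ('boy', 'closed', 'door', 'field', 'house', 'near', 'opened', 'quickly', 'red', 'sold', 'under')
Vocabulary size: 11

11


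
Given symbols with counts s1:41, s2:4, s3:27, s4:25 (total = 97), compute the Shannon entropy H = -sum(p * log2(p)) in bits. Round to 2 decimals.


Computing entropy H = -sum(p_i * log2(p_i)):
  s1: p = 41/97 = 0.4227, -p*log2(p) = 0.5251
  s2: p = 4/97 = 0.0412, -p*log2(p) = 0.1897
  s3: p = 27/97 = 0.2784, -p*log2(p) = 0.5136
  s4: p = 25/97 = 0.2577, -p*log2(p) = 0.5041
H = sum of terms = 1.7325
Rounded to 2 decimals: 1.73

1.73


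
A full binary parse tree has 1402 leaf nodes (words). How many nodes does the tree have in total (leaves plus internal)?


Leaf nodes (terminals): 1402
Internal nodes = n - 1 = 1402 - 1 = 1401
Total = leaves + internal = 1402 + 1401 = 2803

2803


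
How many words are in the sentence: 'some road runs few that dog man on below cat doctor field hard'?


Counting words by splitting on spaces:
  Word 1: 'some'
  Word 2: 'road'
  Word 3: 'runs'
  Word 4: 'few'
  Word 5: 'that'
  Word 6: 'dog'
  Word 7: 'man'
  Word 8: 'on'
  Word 9: 'below'
  Word 10: 'cat'
  Word 11: 'doctor'
  Word 12: 'field'
  Word 13: 'hard'
Total words: 13

13


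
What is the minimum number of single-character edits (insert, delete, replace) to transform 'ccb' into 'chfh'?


Building DP table for s1='ccb' (len 3) and s2='chfh' (len 4):
       c  h  f  h
    0  1  2  3  4
  c 1  0  1  2  3
  c 2  1  1  2  3
  b 3  2  2  2  3
Edit distance = dp[3][4] = 3

3


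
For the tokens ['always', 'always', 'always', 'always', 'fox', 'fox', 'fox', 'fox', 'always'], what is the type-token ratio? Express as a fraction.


Tokens: 9
Unique types: ('always', 'fox') = 2
TTR = 2/9
Already in lowest terms.

2/9


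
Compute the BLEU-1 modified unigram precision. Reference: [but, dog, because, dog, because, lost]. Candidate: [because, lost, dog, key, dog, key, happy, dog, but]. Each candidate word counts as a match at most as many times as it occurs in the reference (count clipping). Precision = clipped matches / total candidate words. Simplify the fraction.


Reference word counts: {'because': 2, 'but': 1, 'dog': 2, 'lost': 1}
Checking each candidate word (with clipping):
  'because' -> in reference (ref count 2, used 1/2) -> match (matches: 1)
  'lost' -> in reference (ref count 1, used 1/1) -> match (matches: 2)
  'dog' -> in reference (ref count 2, used 1/2) -> match (matches: 3)
  'key' -> not in reference -> no match (matches: 3)
  'dog' -> in reference (ref count 2, used 2/2) -> match (matches: 4)
  'key' -> not in reference -> no match (matches: 4)
  'happy' -> not in reference -> no match (matches: 4)
  'dog' -> ref count 2 already used up (2/2) -> clipped, no match (matches: 4)
  'but' -> in reference (ref count 1, used 1/1) -> match (matches: 5)
Clipped matches: 5, Candidate length: 9
Precision = 5/9

5/9


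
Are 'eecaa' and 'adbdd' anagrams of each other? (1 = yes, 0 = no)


Sort characters of 'eecaa': 'aacee'
Sort characters of 'adbdd': 'abddd'
Sorted forms differ -> they are NOT anagrams
Result: 0

0


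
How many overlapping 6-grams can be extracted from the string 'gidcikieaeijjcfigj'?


String 'gidcikieaeijjcfigj' has length L = 18.
Number of overlapping n-grams = L - n + 1
Substituting: 18 - 6 + 1 = 13

13


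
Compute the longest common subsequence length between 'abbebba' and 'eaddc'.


DP table for LCS of 'abbebba' and 'eaddc':
       e  a  d  d  c
    0  0  0  0  0  0
  a 0  0  1  1  1  1
  b 0  0  1  1  1  1
  b 0  0  1  1  1  1
  e 0  1  1  1  1  1
  b 0  1  1  1  1  1
  b 0  1  1  1  1  1
  a 0  1  2  2  2  2
LCS: 'ea'
LCS length = 2

2


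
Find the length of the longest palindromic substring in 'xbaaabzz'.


Scanning 'xbaaabzz' for palindromic substrings.
Substring at positions 1-5: 'baaab'.
Check: reverse('baaab') = 'baaab' -> palindrome confirmed.
Neighbouring characters ('x' / 'z') break symmetry, so it cannot extend further.
No longer palindromic substring exists; longest length = 5

5


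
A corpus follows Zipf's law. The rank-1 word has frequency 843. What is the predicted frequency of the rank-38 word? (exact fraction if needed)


Zipf's law: freq(rank) = f1 / rank
f1 = 843, rank = 38
freq = 843 / 38
GCD(843, 38) = 1
Simplified: 843/38

843/38


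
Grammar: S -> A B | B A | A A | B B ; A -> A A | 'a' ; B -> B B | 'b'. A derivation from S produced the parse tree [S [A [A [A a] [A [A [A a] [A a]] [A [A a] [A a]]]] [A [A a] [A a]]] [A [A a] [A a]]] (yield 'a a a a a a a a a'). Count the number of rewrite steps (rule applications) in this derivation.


Every bracketed nonterminal node [X ...] in the tree is produced by exactly one rule application.
Reading the tree off as a leftmost derivation:
  Step 1: S  =>  A A   (applied S -> A A)
  Step 2: A A  =>  A A A   (applied A -> A A)
  Step 3: A A A  =>  A A A A   (applied A -> A A)
  Step 4: A A A A  =>  a A A A   (applied A -> a)
  Step 5: a A A A  =>  a A A A A   (applied A -> A A)
  Step 6: a A A A A  =>  a A A A A A   (applied A -> A A)
  Step 7: a A A A A A  =>  a a A A A A   (applied A -> a)
  Step 8: a a A A A A  =>  a a a A A A   (applied A -> a)
  Step 9: a a a A A A  =>  a a a A A A A   (applied A -> A A)
  Step 10: a a a A A A A  =>  a a a a A A A   (applied A -> a)
  Step 11: a a a a A A A  =>  a a a a a A A   (applied A -> a)
  Step 12: a a a a a A A  =>  a a a a a A A A   (applied A -> A A)
  Step 13: a a a a a A A A  =>  a a a a a a A A   (applied A -> a)
  Step 14: a a a a a a A A  =>  a a a a a a a A   (applied A -> a)
  Step 15: a a a a a a a A  =>  a a a a a a a A A   (applied A -> A A)
  Step 16: a a a a a a a A A  =>  a a a a a a a a A   (applied A -> a)
  Step 17: a a a a a a a a A  =>  a a a a a a a a a   (applied A -> a)
Final yield: a a a a a a a a a
Total rewrite steps: 17

17


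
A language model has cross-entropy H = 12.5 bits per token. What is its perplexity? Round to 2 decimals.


Perplexity formula: PP = 2^H
H = 12.5
PP = 2^12.5
Decompose: 2^12.5 = 2^12 * 2^0.5 = 2^12 * sqrt(2)
2^12 = 4096, sqrt(2) ~ 1.4142136
PP ~ 4096 * 1.4142136 = 5792.6189056
Rounded to 2 decimals: 5792.62

5792.62


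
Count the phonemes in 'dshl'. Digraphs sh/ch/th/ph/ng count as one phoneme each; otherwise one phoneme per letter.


Parsing 'dshl' greedily, digraphs first:
  'd' -> consonant phoneme (phonemes so far: 1)
  'sh' -> digraph (1 consonant phoneme) (phonemes so far: 2)
  'l' -> consonant phoneme (phonemes so far: 3)
Total phonemes: 3

3


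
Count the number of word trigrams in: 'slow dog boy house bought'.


Word trigrams from [5] words:
  Trigram 1: (slow dog boy)
  Trigram 2: (dog boy house)
  Trigram 3: (boy house bought)
Total word trigrams: 5 - 2 = 3

3


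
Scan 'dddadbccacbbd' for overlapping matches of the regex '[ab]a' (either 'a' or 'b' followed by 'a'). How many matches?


Pattern: [ab]a means either 'a' or 'b' followed by 'a'.
Scanning 'dddadbccacbbd' position-by-position:
  Pos 0: window 'dd' -> no
  Pos 1: window 'dd' -> no
  Pos 2: window 'da' -> no
  Pos 3: window 'ad' -> no
  Pos 4: window 'db' -> no
  Pos 5: window 'bc' -> no
  Pos 6: window 'cc' -> no
  Pos 7: window 'ca' -> no
  Pos 8: window 'ac' -> no
  Pos 9: window 'cb' -> no
  Pos 10: window 'bb' -> no
  Pos 11: window 'bd' -> no
  Pos 12: window 'd' -> no
Total matches: 0

0


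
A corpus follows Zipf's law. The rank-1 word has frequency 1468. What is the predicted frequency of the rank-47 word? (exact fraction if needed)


Zipf's law: freq(rank) = f1 / rank
f1 = 1468, rank = 47
freq = 1468 / 47
GCD(1468, 47) = 1
Simplified: 1468/47

1468/47


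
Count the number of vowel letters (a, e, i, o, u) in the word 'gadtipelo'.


Scanning each character of 'gadtipelo':
  Position 1: 'g' -> consonant (running count: 0)
  Position 2: 'a' -> vowel (running count: 1)
  Position 3: 'd' -> consonant (running count: 1)
  Position 4: 't' -> consonant (running count: 1)
  Position 5: 'i' -> vowel (running count: 2)
  Position 6: 'p' -> consonant (running count: 2)
  Position 7: 'e' -> vowel (running count: 3)
  Position 8: 'l' -> consonant (running count: 3)
  Position 9: 'o' -> vowel (running count: 4)
Total vowels: 4

4


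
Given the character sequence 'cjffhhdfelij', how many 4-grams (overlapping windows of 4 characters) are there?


String 'cjffhhdfelij' has length L = 12.
Number of overlapping n-grams = L - n + 1
Substituting: 12 - 4 + 1 = 9

9


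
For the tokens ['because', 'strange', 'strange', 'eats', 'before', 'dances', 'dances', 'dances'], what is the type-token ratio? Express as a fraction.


Tokens: 8
Unique types: ('because', 'before', 'dances', 'eats', 'strange') = 5
TTR = 5/8
Already in lowest terms.

5/8


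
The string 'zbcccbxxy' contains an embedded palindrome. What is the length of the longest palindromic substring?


Scanning 'zbcccbxxy' for palindromic substrings.
Substring at positions 1-5: 'bcccb'.
Check: reverse('bcccb') = 'bcccb' -> palindrome confirmed.
Neighbouring characters ('z' / 'x') break symmetry, so it cannot extend further.
No longer palindromic substring exists; longest length = 5

5


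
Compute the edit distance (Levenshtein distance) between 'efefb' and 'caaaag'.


Building DP table for s1='efefb' (len 5) and s2='caaaag' (len 6):
       c  a  a  a  a  g
    0  1  2  3  4  5  6
  e 1  1  2  3  4  5  6
  f 2  2  2  3  4  5  6
  e 3  3  3  3  4  5  6
  f 4  4  4  4  4  5  6
  b 5  5  5  5  5  5  6
Edit distance = dp[5][6] = 6

6


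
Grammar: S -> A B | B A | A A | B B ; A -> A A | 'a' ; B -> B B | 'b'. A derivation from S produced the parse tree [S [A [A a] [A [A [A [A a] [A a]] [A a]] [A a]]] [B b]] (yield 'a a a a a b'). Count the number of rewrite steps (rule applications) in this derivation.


Every bracketed nonterminal node [X ...] in the tree is produced by exactly one rule application.
Reading the tree off as a leftmost derivation:
  Step 1: S  =>  A B   (applied S -> A B)
  Step 2: A B  =>  A A B   (applied A -> A A)
  Step 3: A A B  =>  a A B   (applied A -> a)
  Step 4: a A B  =>  a A A B   (applied A -> A A)
  Step 5: a A A B  =>  a A A A B   (applied A -> A A)
  Step 6: a A A A B  =>  a A A A A B   (applied A -> A A)
  Step 7: a A A A A B  =>  a a A A A B   (applied A -> a)
  Step 8: a a A A A B  =>  a a a A A B   (applied A -> a)
  Step 9: a a a A A B  =>  a a a a A B   (applied A -> a)
  Step 10: a a a a A B  =>  a a a a a B   (applied A -> a)
  Step 11: a a a a a B  =>  a a a a a b   (applied B -> b)
Final yield: a a a a a b
Total rewrite steps: 11

11


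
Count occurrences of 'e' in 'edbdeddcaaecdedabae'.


Scanning 'edbdeddcaaecdedabae' for 'e':
  Position 0: 'e' -> MATCH (count: 1)
  Position 4: 'e' -> MATCH (count: 2)
  Position 10: 'e' -> MATCH (count: 3)
  Position 13: 'e' -> MATCH (count: 4)
  Position 18: 'e' -> MATCH (count: 5)
Total occurrences of 'e': 5

5


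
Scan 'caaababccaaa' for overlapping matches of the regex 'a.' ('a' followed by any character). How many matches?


Pattern: a. means 'a' followed by any character.
Scanning 'caaababccaaa' position-by-position:
  Pos 0: window 'ca' -> no
  Pos 1: window 'aa' -> MATCH
  Pos 2: window 'aa' -> MATCH
  Pos 3: window 'ab' -> MATCH
  Pos 4: window 'ba' -> no
  Pos 5: window 'ab' -> MATCH
  Pos 6: window 'bc' -> no
  Pos 7: window 'cc' -> no
  Pos 8: window 'ca' -> no
  Pos 9: window 'aa' -> MATCH
  Pos 10: window 'aa' -> MATCH
  Pos 11: window 'a' -> no
Total matches: 6

6


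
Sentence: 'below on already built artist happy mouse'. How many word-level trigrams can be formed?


Word trigrams from [7] words:
  Trigram 1: (below on already)
  Trigram 2: (on already built)
  Trigram 3: (already built artist)
  Trigram 4: (built artist happy)
  Trigram 5: (artist happy mouse)
Total word trigrams: 7 - 2 = 5

5


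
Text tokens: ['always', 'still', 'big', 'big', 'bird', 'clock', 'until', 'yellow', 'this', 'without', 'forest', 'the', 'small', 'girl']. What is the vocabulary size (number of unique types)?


Listing all tokens and tracking unique types:
  Token 1: 'always' -> NEW (unique so far: 1)
  Token 2: 'still' -> NEW (unique so far: 2)
  Token 3: 'big' -> NEW (unique so far: 3)
  Token 4: 'big' -> duplicate (unique so far: 3)
  Token 5: 'bird' -> NEW (unique so far: 4)
  Token 6: 'clock' -> NEW (unique so far: 5)
  Token 7: 'until' -> NEW (unique so far: 6)
  Token 8: 'yellow' -> NEW (unique so far: 7)
  Token 9: 'this' -> NEW (unique so far: 8)
  Token 10: 'without' -> NEW (unique so far: 9)
  Token 11: 'forest' -> NEW (unique so far: 10)
  Token 12: 'the' -> NEW (unique so far: 11)
  Token 13: 'small' -> NEW (unique so far: 12)
  Token 14: 'girl' -> NEW (unique so far: 13)
Unique types: ('always', 'big', 'bird', 'clock', 'forest', 'girl', 'small', 'still', 'the', 'this', 'until', 'without', 'yellow')
Vocabulary size: 13

13


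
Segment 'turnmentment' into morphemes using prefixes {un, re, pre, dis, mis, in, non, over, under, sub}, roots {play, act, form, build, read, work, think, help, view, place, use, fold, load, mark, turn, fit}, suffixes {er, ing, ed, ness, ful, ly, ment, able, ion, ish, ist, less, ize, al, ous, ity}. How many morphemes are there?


Segmenting 'turnmentment' against the inventory:
  'turn' -> root (morpheme 1)
  'ment' -> suffix (morpheme 2)
  'ment' -> suffix (morpheme 3)
Total morphemes: 3

3


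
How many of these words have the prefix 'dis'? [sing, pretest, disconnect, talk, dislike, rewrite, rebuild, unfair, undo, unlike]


Checking each word for prefix 'dis':
  'sing' -> no (count: 0)
  'pretest' -> no (count: 0)
  'disconnect' -> YES, starts with 'dis' (count: 1)
  'talk' -> no (count: 1)
  'dislike' -> YES, starts with 'dis' (count: 2)
  'rewrite' -> no (count: 2)
  'rebuild' -> no (count: 2)
  'unfair' -> no (count: 2)
  'undo' -> no (count: 2)
  'unlike' -> no (count: 2)
Total with prefix 'dis': 2

2


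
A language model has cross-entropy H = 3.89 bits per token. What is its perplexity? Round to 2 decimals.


Perplexity formula: PP = 2^H
H = 3.89
PP = 2^3.89
Decompose: 2^3.89 = 2^3 * 2^0.89
2^3 = 8, 2^0.89 ~ 1.8531761
PP ~ 8 * 1.8531761 = 14.8254088
Rounded to 2 decimals: 14.83

14.83


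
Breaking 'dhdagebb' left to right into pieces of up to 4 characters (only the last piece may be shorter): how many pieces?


'dhdagebb' has 8 characters.
Chunking with max size 4:
  Chunk 1: 'dhda' (positions 0-3)
  Chunk 2: 'gebb' (positions 4-7)
Total chunks: ceil(8 / 4) = 2

2


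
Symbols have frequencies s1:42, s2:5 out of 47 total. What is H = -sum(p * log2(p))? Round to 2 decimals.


Computing entropy H = -sum(p_i * log2(p_i)):
  s1: p = 42/47 = 0.8936, -p*log2(p) = 0.1450
  s2: p = 5/47 = 0.1064, -p*log2(p) = 0.3439
H = sum of terms = 0.4889
Rounded to 2 decimals: 0.49

0.49


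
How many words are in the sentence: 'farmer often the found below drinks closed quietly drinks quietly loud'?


Counting words by splitting on spaces:
  Word 1: 'farmer'
  Word 2: 'often'
  Word 3: 'the'
  Word 4: 'found'
  Word 5: 'below'
  Word 6: 'drinks'
  Word 7: 'closed'
  Word 8: 'quietly'
  Word 9: 'drinks'
  Word 10: 'quietly'
  Word 11: 'loud'
Total words: 11

11


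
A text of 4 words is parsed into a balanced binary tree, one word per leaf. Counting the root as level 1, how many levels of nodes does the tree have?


In a balanced binary tree with n leaves the deepest leaf is ceil(log2(n)) edges below the root,
so counting node levels inclusive of root and leaves gives ceil(log2(n)) + 1 levels.
log2(4) = 2.0000
ceil(2.0000) = 2
levels = 2 + 1 = 3

3


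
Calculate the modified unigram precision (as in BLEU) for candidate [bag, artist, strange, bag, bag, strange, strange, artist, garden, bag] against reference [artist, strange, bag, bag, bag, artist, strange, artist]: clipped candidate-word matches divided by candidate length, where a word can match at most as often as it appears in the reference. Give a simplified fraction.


Reference word counts: {'artist': 3, 'bag': 3, 'strange': 2}
Checking each candidate word (with clipping):
  'bag' -> in reference (ref count 3, used 1/3) -> match (matches: 1)
  'artist' -> in reference (ref count 3, used 1/3) -> match (matches: 2)
  'strange' -> in reference (ref count 2, used 1/2) -> match (matches: 3)
  'bag' -> in reference (ref count 3, used 2/3) -> match (matches: 4)
  'bag' -> in reference (ref count 3, used 3/3) -> match (matches: 5)
  'strange' -> in reference (ref count 2, used 2/2) -> match (matches: 6)
  'strange' -> ref count 2 already used up (2/2) -> clipped, no match (matches: 6)
  'artist' -> in reference (ref count 3, used 2/3) -> match (matches: 7)
  'garden' -> not in reference -> no match (matches: 7)
  'bag' -> ref count 3 already used up (3/3) -> clipped, no match (matches: 7)
Clipped matches: 7, Candidate length: 10
Precision = 7/10

7/10


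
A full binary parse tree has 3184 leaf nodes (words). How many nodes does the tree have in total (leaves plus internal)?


Leaf nodes (terminals): 3184
Internal nodes = n - 1 = 3184 - 1 = 3183
Total = leaves + internal = 3184 + 3183 = 6367

6367


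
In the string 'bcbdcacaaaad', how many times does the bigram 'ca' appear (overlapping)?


Scanning 'bcbdcacaaaad' for bigram 'ca':
  Position 0: 'bc' -> no
  Position 1: 'cb' -> no
  Position 2: 'bd' -> no
  Position 3: 'dc' -> no
  Position 4: 'ca' -> MATCH
  Position 5: 'ac' -> no
  Position 6: 'ca' -> MATCH
  Position 7: 'aa' -> no
  Position 8: 'aa' -> no
  Position 9: 'aa' -> no
  Position 10: 'ad' -> no
Total matches: 2

2


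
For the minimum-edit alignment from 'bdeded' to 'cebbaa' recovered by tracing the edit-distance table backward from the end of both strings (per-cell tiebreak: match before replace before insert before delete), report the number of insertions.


Edit distance = 6. Backtracking from cell (6, 6) with preference match > replace > insert > delete,
then listing the resulting alignment 'bdeded' -> 'cebbaa' left to right:
  Step 1: replace b->c
  Step 2: replace d->e
  Step 3: replace e->b
  Step 4: replace d->b
  Step 5: replace e->a
  Step 6: replace d->a
Total insertions: 0

0
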